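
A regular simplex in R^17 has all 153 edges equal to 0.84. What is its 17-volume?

For a regular n-simplex with edge a, V = (a^n / n!)·√((n+1)/2^n). With a=0.84, n=17: V ≈ 1.70044e-18.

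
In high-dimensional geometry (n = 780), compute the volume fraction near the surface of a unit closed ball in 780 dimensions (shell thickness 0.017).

1 - (1-0.017)^780 ≈ 0.999998445 ≈ 99.999844%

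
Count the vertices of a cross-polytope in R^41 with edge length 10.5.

An n-cross-polytope has 2n vertices; here n = 41, giving 82.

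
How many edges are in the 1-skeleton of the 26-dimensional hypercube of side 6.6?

An n-cube has n·2^(n-1) edges. With n = 26: 26·33554432 = 872415232.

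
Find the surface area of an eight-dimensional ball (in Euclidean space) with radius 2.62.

S = n·V_n(r)/r = 8·V_8(2.62)/2.62 (volume-to-surface relation), giving 27516.1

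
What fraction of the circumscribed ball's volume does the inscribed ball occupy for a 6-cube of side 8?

The radii are 8/2 and 8√6/2, so the volume ratio is (1/√6)^6 = 6^{-6/2} ≈ 0.00462963.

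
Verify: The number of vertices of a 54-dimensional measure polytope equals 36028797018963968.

False. The 54-cube has 2^54 = 18014398509481984 vertices.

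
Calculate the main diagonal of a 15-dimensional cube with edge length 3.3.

Diagonal = √15 · 3.3 ≈ 12.7808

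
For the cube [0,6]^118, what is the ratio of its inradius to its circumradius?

r_in = 6/2 (half the side); r_out = 6√118/2 (half the diagonal). Ratio = 1/√118 ≈ 0.0920575.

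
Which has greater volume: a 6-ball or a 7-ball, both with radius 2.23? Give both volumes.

V_6(2.23) ≈ 635.518. V_7(2.23) ≈ 1295.73. The 7-ball is larger.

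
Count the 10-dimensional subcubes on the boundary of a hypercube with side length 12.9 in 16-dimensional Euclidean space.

Number of 10-faces = C(16,10) · 2^(16-10) = 8008 · 64 = 512512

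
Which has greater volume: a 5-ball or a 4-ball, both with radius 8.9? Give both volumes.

V_5(8.9) ≈ 293933. V_4(8.9) ≈ 30962.1. The 5-ball is larger.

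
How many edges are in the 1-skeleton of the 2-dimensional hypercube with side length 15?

The 2-cube has n·2^(n-1) = 2·2^1 = 2·2 = 4 edges.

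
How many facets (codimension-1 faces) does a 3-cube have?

An n-cube has C(n,k)·2^(n-k) k-faces. Here C(3,2)·2^1 = 3·2 = 6.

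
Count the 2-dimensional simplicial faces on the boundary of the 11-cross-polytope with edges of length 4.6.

f_2(11-orthoplex) = 2^3 · (11 choose 3) = 1320.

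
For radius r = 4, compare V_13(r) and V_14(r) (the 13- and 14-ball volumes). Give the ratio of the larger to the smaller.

V_13(4) ≈ 6.11113e+07, V_14(4) ≈ 1.60864e+08. The 14-ball is larger by a factor of 2.632.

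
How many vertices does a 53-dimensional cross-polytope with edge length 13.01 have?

The 53-dimensional cross-polytope has 2n = 2·53 = 106 vertices.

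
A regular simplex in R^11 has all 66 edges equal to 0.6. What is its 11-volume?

Volume = 0.6^11 · √(12/2^11) / 11! ≈ 6.95719e-12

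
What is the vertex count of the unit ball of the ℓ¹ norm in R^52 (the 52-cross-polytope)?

An n-cross-polytope has 2n vertices; here n = 52, giving 104.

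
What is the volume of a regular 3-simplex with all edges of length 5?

Volume = (√2/12) · 5³ = 14.7314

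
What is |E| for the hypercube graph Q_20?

An n-cube has n·2^(n-1) edges. With n = 20: 20·524288 = 10485760.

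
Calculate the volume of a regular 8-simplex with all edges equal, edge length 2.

For a regular n-simplex with edge a, V = (a^n / n!)·√((n+1)/2^n). With a=2, n=8: V ≈ 0.00119048.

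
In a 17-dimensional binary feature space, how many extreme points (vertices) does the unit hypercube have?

Each vertex is a binary string of length 17, so there are 2^17 = 131072.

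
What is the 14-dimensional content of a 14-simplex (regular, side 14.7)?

For a regular n-simplex with edge a, V = (a^n / n!)·√((n+1)/2^n). With a=14.7, n=14: V ≈ 7636.07.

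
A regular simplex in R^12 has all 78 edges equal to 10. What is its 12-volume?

Volume = 10^12 · √(13/2^12) / 12! ≈ 117.613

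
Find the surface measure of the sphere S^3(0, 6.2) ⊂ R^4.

|∂B_4(6.2)| ≈ 4704.41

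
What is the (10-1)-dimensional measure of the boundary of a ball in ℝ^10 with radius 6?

S = n·V_n(r)/r = 10·V_10(6)/6 (volume-to-surface relation), giving 839808·π^5 ≈ 2.56998e+08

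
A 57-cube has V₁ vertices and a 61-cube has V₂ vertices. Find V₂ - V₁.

V₁ = 2^57 = 144115188075855872. V₂ = 2^61 = 2305843009213693952. V₂ - V₁ = 2161727821137838080.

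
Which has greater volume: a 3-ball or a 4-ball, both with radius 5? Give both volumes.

V_3(5) ≈ 523.599. V_4(5) ≈ 3084.25. The 4-ball is larger.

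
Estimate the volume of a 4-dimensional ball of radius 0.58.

V_4(0.58) = π^(4/2) · (0.58)^4 / Γ(4/2 + 1) ≈ 0.558447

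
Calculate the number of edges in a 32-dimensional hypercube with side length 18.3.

Each of the 2^32 = 4294967296 vertices has degree 32; total edges = 32·2^32/2 = 68719476736.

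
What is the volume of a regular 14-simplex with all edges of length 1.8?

For a regular n-simplex with edge a, V = (a^n / n!)·√((n+1)/2^n). With a=1.8, n=14: V ≈ 1.3009e-09.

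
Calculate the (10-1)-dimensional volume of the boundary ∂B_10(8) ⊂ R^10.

The surface area of an n-ball is 2π^(n/2) r^(n-1) / Γ(n/2). For n=10, r=8: 33554432·π^5/3 ≈ 3.42277e+09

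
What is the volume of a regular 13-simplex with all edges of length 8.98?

For a regular n-simplex with edge a, V = (a^n / n!)·√((n+1)/2^n). With a=8.98, n=13: V ≈ 16.3939.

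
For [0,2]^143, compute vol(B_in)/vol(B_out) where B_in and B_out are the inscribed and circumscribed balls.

V_in / V_out = (r_in/r_out)^143 = (1/√143)^143 = 143^(-143/2) ≈ 7.8248e-155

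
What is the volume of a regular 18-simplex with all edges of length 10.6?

For a regular n-simplex with edge a, V = (a^n / n!)·√((n+1)/2^n). With a=10.6, n=18: V ≈ 3.79552.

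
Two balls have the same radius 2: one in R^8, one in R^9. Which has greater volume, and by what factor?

V_8(2) ≈ 1039.03, V_9(2) ≈ 1688.84. The 9-ball is larger by a factor of 1.625.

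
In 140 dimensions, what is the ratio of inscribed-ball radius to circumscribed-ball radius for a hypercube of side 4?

For an n-cube of any side s, the inradius is s/2 and the circumradius is s√n/2, so the ratio is 1/√140 ≈ 0.0845154.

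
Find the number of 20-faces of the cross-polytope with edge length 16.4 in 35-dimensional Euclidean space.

An n-cross-polytope has 2^(k+1)·C(n,k+1) k-faces. Here 2^21·C(35,21) = 2097152·2319959400 = 4865307495628800.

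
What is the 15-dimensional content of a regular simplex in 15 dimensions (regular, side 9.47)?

For a regular n-simplex with edge a, V = (a^n / n!)·√((n+1)/2^n). With a=9.47, n=15: V ≈ 7.46595.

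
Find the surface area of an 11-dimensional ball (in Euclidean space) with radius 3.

S_11(3) = 2·π^(11/2)·(3)^10 / Γ(11/2) = 139968·π^5/35 ≈ 1.2238e+06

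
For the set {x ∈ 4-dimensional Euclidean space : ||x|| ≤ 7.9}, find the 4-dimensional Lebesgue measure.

V_4(7.9) = π^(4/2) · (7.9)^4 / Γ(4/2 + 1) ≈ 19221.1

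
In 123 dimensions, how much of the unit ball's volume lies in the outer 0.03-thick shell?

Shell fraction = 1 - (1-0.03)^123 ≈ 0.976399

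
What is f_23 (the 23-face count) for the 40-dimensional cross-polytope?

An n-cross-polytope has 2^(k+1)·C(n,k+1) k-faces. Here 2^24·C(40,24) = 16777216·62852101650 = 1054483285436006400.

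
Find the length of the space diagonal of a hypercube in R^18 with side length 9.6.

||(9.6,9.6,...,9.6)|| = √(18)·9.6 ≈ 40.7294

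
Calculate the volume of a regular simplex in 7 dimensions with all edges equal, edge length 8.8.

V = (8.8^7 / 7!) · √((7+1) / 2^7) ≈ 202.716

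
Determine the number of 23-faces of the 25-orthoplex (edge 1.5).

f_23(25-orthoplex) = 2^24 · (25 choose 24) = 419430400.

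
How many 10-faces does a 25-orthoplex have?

f_10(25-orthoplex) = 2^11 · (25 choose 11) = 9128755200.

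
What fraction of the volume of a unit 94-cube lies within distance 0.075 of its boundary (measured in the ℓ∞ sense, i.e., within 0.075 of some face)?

1 - (1 - 2·0.075)^94 = 1 - 0.85^94 ≈ 0.9999997681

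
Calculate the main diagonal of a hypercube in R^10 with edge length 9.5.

Diagonal = √10 · 9.5 ≈ 30.0416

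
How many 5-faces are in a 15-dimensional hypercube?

An n-cube has C(n,k)·2^(n-k) k-faces. Here C(15,5)·2^10 = 3003·1024 = 3075072.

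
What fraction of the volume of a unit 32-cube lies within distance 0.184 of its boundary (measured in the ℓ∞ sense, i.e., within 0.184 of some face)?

1 - (1 - 2·0.184)^32 = 1 - 0.632^32 ≈ 0.9999995803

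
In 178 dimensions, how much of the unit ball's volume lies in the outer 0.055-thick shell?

1 - (1-0.055)^178 ≈ 0.999958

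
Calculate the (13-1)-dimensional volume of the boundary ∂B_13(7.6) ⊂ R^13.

S = n·V_n(r)/r = 13·V_13(7.6)/7.6 (volume-to-surface relation), giving 4.3959e+11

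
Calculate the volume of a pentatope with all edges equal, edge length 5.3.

For a regular n-simplex with edge a, V = (a^n / n!)·√((n+1)/2^n). With a=5.3, n=4: V ≈ 18.3788.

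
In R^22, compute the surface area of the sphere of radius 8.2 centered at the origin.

S = n·V_n(r)/r = 22·V_22(8.2)/8.2 (volume-to-surface relation), giving 2.51192e+18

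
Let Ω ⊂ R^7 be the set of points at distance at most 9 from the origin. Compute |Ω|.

V_7(9) = π^(7/2) · (9)^7 / Γ(7/2 + 1) = 25509168·π^3/35 ≈ 2.25984e+07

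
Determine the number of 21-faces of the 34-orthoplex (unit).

An n-cross-polytope has 2^(k+1)·C(n,k+1) k-faces. Here 2^22·C(34,22) = 4194304·548354040 = 2299963543388160.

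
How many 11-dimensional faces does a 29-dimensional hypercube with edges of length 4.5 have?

Choose 11 of 29 axes to span the face (C(29,11) = 34597290 ways), then fix each of the remaining 18 coordinates at one of its two extreme values (2^18 = 262144 ways): 34597290·262144 = 9069471989760.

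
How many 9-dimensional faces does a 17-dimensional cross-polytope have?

f_9(17-orthoplex) = 2^10 · (17 choose 10) = 19914752.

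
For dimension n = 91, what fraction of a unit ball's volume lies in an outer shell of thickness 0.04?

1 - (1-0.04)^91 ≈ 0.97564 ≈ 97.56%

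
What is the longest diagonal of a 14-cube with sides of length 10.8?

||(10.8,10.8,...,10.8)|| = √(14)·10.8 ≈ 40.4099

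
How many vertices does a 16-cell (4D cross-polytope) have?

The 4-dimensional cross-polytope has 2n = 2·4 = 8 vertices.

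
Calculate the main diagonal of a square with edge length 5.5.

The space diagonal of an n-cube of side s is s√n. Here 5.5·√2 ≈ 7.77817.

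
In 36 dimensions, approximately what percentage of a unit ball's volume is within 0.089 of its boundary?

1 - (1-0.089)^36 ≈ 0.965113 ≈ 96.51%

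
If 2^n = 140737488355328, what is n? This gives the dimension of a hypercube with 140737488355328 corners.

Since 2^n = 140737488355328, we have n = 47.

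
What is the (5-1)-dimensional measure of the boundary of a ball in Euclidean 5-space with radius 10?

|∂B_5(10)| = 80000·π^2/3 ≈ 263189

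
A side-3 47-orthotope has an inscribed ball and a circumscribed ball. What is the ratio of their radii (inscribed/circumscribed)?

r_in / r_out = (3/2) / (3√47/2) = 1/√47 ≈ 0.145865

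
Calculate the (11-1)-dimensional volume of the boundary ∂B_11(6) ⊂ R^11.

S = n·V_n(r)/r = 11·V_11(6)/6 (volume-to-surface relation), giving 143327232·π^5/35 ≈ 1.25317e+09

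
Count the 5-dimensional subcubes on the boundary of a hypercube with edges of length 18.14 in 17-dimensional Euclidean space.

f_5(17-cube) = (17 choose 5) · 2^12 = 25346048.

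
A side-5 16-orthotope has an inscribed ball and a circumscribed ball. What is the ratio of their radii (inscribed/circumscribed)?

r_in = 5/2 (half the side); r_out = 5√16/2 (half the diagonal). Ratio = 1/√16 ≈ 0.25.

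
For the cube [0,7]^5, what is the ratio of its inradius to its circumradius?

r_in / r_out = (7/2) / (7√5/2) = 1/√5 ≈ 0.447214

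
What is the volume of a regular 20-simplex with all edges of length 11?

V_20 = √(21) · 11^20 / (20! · 2^(20/2)) ≈ 1.23748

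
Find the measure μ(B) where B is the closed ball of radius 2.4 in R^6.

The n-ball volume is π^(n/2)·r^n/Γ(n/2+1). With n=6, r=2.4: V ≈ 987.565.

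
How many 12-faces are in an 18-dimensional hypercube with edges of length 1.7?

f_12(18-cube) = (18 choose 12) · 2^6 = 1188096.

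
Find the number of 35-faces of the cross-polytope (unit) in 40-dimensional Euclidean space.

f_35(40-orthoplex) = 2^36 · (40 choose 36) = 6280272978903040.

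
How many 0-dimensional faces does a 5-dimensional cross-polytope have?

f_0(5-orthoplex) = 2^1 · (5 choose 1) = 10.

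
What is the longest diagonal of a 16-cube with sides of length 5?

d = √(5² + 5² + ... + 5²) [16 terms] = √(16·5²) = 5√16 = 20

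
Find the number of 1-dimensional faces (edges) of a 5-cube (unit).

An n-cube has n·2^(n-1) edges. With n = 5: 5·16 = 80.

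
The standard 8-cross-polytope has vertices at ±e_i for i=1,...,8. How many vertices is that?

The 8-dimensional cross-polytope has 2n = 2·8 = 16 vertices.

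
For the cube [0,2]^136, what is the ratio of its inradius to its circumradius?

r_in = 2/2 (half the side); r_out = 2√136/2 (half the diagonal). Ratio = 1/√136 ≈ 0.0857493.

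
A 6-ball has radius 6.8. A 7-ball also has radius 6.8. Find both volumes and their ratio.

V_6(6.8) ≈ 510919. V_7(6.8) ≈ 3.17645e+06. Ratio V_6/V_7 ≈ 0.1608.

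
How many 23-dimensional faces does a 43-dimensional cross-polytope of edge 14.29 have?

Number of 23-faces = 2^(23+1) · C(43,23+1) = 16777216 · 800472431850 = 13429698891192729600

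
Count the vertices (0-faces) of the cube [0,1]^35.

The 35-cube has 2^35 = 34359738368 vertices.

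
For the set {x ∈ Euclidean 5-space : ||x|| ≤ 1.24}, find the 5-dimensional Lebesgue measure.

The n-ball volume is π^(n/2)·r^n/Γ(n/2+1). With n=5, r=1.24: V ≈ 15.4315.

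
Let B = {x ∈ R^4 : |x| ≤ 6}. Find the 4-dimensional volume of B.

V = 648·π^2 ≈ 6395.5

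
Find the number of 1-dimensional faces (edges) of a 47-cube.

Number of 1-faces = C(47,1)·2^(47-1) = 47·70368744177664 = 3307330976350208.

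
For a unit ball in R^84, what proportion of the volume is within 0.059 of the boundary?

1 - (1-0.059)^84 ≈ 0.993953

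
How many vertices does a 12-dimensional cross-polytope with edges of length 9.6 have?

The 12-dimensional cross-polytope has 2n = 2·12 = 24 vertices.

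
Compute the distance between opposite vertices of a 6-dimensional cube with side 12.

d = √(12² + 12² + ... + 12²) [6 terms] = √(6·12²) = 12√6 ≈ 29.3939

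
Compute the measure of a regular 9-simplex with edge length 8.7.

Volume = 8.7^9 · √(10/2^9) / 9! ≈ 109.97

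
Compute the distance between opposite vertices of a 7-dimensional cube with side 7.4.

||(7.4,7.4,...,7.4)|| = √(7)·7.4 ≈ 19.5786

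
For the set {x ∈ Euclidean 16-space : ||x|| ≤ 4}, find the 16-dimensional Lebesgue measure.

V_16(4) = π^(16/2) · (4)^16 / Γ(16/2 + 1) = 33554432·π^8/315 ≈ 1.01074e+09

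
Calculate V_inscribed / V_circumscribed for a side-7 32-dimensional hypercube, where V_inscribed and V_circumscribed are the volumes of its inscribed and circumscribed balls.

V_in/V_out = n^(-n/2) = 32^(-32/2) ≈ 8.27181e-25.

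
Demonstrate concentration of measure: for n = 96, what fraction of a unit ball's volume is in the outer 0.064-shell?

1 - (1-0.064)^96 ≈ 0.998252 ≈ 99.83%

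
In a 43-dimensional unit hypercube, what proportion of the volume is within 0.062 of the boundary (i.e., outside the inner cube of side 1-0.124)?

Shell fraction = 1 - (1-0.124)^43 ≈ 0.99663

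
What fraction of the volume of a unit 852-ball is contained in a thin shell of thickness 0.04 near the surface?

Shell fraction = 1 - (1-0.04)^852 ≈ 1 - 7.854e-16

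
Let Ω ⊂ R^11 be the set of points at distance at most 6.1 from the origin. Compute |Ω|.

Volume = π^{11/2}·(6.1)^11/Γ(13/2) ≈ 8.19847e+08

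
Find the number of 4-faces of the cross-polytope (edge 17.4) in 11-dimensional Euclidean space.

Each 4-face is the convex hull of 5 vertices, one chosen as ±e_i from each of 5 distinct axes: 2^5·C(11,5) = 14784.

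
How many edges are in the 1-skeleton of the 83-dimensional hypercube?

The 83-cube has n·2^(n-1) = 83·2^82 = 83·4835703278458516698824704 = 401363372112056886002450432 edges.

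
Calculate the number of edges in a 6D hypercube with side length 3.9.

An n-cube has n·2^(n-1) edges. With n = 6: 6·32 = 192.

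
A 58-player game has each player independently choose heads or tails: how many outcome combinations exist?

Number of vertices = 2^58 = 288230376151711744.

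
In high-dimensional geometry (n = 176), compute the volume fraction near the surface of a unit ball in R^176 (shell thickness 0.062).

1 - (1-0.062)^176 ≈ 0.999987 ≈ 99.998719%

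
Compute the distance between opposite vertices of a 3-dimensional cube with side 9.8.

||(9.8,9.8,...,9.8)|| = √(3)·9.8 ≈ 16.9741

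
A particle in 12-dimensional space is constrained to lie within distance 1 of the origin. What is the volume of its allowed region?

V = π^6/720 ≈ 1.33526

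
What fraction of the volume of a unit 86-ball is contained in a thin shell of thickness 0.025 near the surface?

1 - (1-0.025)^86 ≈ 0.886656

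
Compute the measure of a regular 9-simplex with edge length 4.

V = (4^9 / 9!) · √((9+1) / 2^9) ≈ 0.100958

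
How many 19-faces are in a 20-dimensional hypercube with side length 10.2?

An n-cube has C(n,k)·2^(n-k) k-faces. Here C(20,19)·2^1 = 20·2 = 40.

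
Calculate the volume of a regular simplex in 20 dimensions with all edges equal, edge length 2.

V = (2^20 / 20!) · √((20+1) / 2^20) ≈ 1.92879e-15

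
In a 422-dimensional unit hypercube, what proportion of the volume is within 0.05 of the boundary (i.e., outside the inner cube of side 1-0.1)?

1 - (1 - 2·0.05)^422 = 1 - 0.9^422 ≈ 1 - 4.902e-20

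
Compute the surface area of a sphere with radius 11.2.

S_3(11.2) = 2·π^(3/2)·(11.2)^2 / Γ(3/2) = 4πr² = 4π·(11.2)² ≈ 1576.33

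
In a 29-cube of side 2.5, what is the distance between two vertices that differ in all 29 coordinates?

d = √(2.5² + 2.5² + ... + 2.5²) [29 terms] = √(29·2.5²) = 2.5√29 ≈ 13.4629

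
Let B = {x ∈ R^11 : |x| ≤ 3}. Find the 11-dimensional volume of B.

V = 419904·π^5/385 ≈ 333763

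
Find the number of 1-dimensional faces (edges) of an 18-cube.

Number of 1-faces = C(18,1)·2^(18-1) = 18·131072 = 2359296.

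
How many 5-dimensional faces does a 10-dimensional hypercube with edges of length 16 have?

Number of 5-faces = C(10,5) · 2^(10-5) = 252 · 32 = 8064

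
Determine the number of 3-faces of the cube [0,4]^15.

Number of 3-faces = C(15,3) · 2^(15-3) = 455 · 4096 = 1863680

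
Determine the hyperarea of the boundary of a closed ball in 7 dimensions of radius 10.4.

The surface area of an n-ball is 2π^(n/2) r^(n-1) / Γ(n/2). For n=7, r=10.4: 4.18484e+07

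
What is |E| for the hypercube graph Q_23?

Each of the 2^23 = 8388608 vertices has degree 23; total edges = 23·2^23/2 = 96468992.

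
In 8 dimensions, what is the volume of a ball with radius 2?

Volume = π^{8/2}·(2)^8/Γ(5) = 32·π^4/3 ≈ 1039.03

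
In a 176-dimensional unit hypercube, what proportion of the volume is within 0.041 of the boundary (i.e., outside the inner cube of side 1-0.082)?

Shell fraction = 1 - (1-0.082)^176 ≈ 0.9999997114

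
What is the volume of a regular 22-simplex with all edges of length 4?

V = (4^22 / 22!) · √((22+1) / 2^22) ≈ 3.66511e-11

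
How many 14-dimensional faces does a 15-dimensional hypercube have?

An n-cube has C(n,k)·2^(n-k) k-faces. Here C(15,14)·2^1 = 15·2 = 30.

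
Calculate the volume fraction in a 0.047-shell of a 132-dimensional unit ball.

1 - (1-0.047)^132 ≈ 0.998261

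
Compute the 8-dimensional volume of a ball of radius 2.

The n-ball volume is π^(n/2)·r^n/Γ(n/2+1). With n=8, r=2: V = 32·π^4/3 ≈ 1039.03.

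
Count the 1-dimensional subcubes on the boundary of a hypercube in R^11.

f_1(11-cube) = (11 choose 1) · 2^10 = 11264.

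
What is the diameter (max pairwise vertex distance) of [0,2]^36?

The space diagonal of an n-cube of side s is s√n. Here 2·√36 = 12.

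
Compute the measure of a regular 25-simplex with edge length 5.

V_25 = √(26) · 5^25 / (25! · 2^(25/2)) ≈ 1.69128e-11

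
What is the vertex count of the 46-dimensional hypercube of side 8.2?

Number of vertices = 2^46 = 70368744177664.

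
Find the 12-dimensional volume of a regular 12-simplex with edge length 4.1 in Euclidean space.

For a regular n-simplex with edge a, V = (a^n / n!)·√((n+1)/2^n). With a=4.1, n=12: V ≈ 0.00265376.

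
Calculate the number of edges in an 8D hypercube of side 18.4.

Each of the 2^8 = 256 vertices has degree 8; total edges = 8·2^8/2 = 1024.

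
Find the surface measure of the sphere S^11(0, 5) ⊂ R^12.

|∂B_12(5)| = 9765625·π^6/12 ≈ 7.82381e+08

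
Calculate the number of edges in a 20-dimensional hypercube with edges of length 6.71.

An n-cube has n·2^(n-1) edges. With n = 20: 20·524288 = 10485760.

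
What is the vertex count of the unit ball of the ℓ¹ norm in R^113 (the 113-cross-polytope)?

An n-cross-polytope has 2n vertices; here n = 113, giving 226.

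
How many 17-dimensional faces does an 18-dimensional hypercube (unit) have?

An n-cube has C(n,k)·2^(n-k) k-faces. Here C(18,17)·2^1 = 18·2 = 36.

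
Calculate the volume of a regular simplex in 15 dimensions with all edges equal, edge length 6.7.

For a regular n-simplex with edge a, V = (a^n / n!)·√((n+1)/2^n). With a=6.7, n=15: V ≈ 0.041587.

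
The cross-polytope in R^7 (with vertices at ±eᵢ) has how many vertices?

The vertices are ±e_1, ..., ±e_7, so there are 2·7 = 14.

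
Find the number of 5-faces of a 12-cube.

f_5(12-cube) = (12 choose 5) · 2^7 = 101376.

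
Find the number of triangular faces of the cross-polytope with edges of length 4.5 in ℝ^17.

Each 2-face is the convex hull of 3 vertices, one chosen as ±e_i from each of 3 distinct axes: 2^3·C(17,3) = 5440.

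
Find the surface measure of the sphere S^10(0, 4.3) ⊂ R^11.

S_11(4.3) = 2·π^(11/2)·(4.3)^10 / Γ(11/2) ≈ 4.47901e+07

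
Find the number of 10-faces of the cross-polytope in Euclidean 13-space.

Number of 10-faces = 2^(10+1) · C(13,10+1) = 2048 · 78 = 159744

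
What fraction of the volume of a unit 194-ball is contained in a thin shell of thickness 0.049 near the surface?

V(inner)/V(outer) = ((1-0.049)/1)^194 ≈ 5.848e-05, so the shell fraction is 0.999942.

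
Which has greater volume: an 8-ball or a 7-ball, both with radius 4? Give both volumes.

V_8(4) ≈ 265992. V_7(4) ≈ 77410.6. The 8-ball is larger.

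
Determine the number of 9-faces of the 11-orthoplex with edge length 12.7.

f_9(11-orthoplex) = 2^10 · (11 choose 10) = 11264.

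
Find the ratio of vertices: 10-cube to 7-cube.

The 10-cube has 2^10 = 1024 vertices. The 7-cube has 2^7 = 128 vertices. Ratio: 1024/128 = 8.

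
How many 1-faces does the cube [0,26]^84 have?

Number of 1-faces = C(84,1)·2^(84-1) = 84·9671406556917033397649408 = 812398150781030805402550272.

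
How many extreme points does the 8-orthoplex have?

Number of vertices = 2n = 16.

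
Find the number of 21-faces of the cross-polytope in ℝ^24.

Number of 21-faces = 2^(21+1) · C(24,21+1) = 4194304 · 276 = 1157627904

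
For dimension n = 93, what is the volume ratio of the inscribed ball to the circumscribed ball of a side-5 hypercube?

V_in/V_out = n^(-n/2) = 93^(-93/2) ≈ 2.92108e-92.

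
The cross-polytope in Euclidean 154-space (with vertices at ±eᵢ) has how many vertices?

The vertices are ±e_1, ..., ±e_154, so there are 2·154 = 308.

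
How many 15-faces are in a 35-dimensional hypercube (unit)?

Number of 15-faces = C(35,15) · 2^(35-15) = 3247943160 · 1048576 = 3405715246940160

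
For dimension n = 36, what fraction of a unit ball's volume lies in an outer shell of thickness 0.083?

1 - (1-0.083)^36 ≈ 0.955813 ≈ 95.58%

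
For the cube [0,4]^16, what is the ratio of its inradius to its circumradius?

For an n-cube of any side s, the inradius is s/2 and the circumradius is s√n/2, so the ratio is 1/√16 ≈ 0.25.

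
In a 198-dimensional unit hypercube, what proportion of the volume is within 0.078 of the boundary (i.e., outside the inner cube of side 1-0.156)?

Shell fraction = 1 - (1-0.156)^198 ≈ 1 - 2.605e-15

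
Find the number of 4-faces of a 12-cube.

Choose 4 of 12 axes to span the face (C(12,4) = 495 ways), then fix each of the remaining 8 coordinates at one of its two extreme values (2^8 = 256 ways): 495·256 = 126720.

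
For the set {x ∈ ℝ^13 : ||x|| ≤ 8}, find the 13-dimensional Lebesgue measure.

V_13(8) = π^(13/2) · (8)^13 / Γ(13/2 + 1) = 70368744177664·π^6/135135 ≈ 5.00623e+11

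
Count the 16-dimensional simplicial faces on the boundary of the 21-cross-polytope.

An n-cross-polytope has 2^(k+1)·C(n,k+1) k-faces. Here 2^17·C(21,17) = 131072·5985 = 784465920.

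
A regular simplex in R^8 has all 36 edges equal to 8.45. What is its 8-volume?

For a regular n-simplex with edge a, V = (a^n / n!)·√((n+1)/2^n). With a=8.45, n=8: V ≈ 120.874.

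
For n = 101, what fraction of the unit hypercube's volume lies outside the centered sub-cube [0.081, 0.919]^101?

Shell fraction = 1 - (1-0.162)^101 ≈ 0.9999999823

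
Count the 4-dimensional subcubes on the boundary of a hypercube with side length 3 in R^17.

An n-cube has C(n,k)·2^(n-k) k-faces. Here C(17,4)·2^13 = 2380·8192 = 19496960.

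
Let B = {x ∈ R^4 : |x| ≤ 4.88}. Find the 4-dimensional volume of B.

Volume = π^{4/2}·(4.88)^4/Γ(3) ≈ 2798.65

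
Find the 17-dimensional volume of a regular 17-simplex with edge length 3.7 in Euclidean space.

Volume = 3.7^17 · √(18/2^17) / 17! ≈ 1.50398e-07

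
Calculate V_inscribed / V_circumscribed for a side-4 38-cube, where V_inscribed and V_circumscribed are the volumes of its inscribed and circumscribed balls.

The radii are 4/2 and 4√38/2, so the volume ratio is (1/√38)^38 = 38^{-38/2} ≈ 9.64077e-31.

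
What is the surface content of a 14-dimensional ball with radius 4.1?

|∂B_14(4.1)| ≈ 7.76134e+08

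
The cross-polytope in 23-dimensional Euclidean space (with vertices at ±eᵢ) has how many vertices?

The vertices are ±e_1, ..., ±e_23, so there are 2·23 = 46.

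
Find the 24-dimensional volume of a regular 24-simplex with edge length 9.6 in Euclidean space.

For a regular n-simplex with edge a, V = (a^n / n!)·√((n+1)/2^n). With a=9.6, n=24: V ≈ 0.000738608.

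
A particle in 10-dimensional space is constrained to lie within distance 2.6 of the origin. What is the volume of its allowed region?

V_10(2.6) = π^(10/2) · (2.6)^10 / Γ(10/2 + 1) ≈ 35999.9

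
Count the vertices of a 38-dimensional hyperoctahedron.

An n-cross-polytope has 2n vertices; here n = 38, giving 76.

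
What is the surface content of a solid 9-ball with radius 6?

|∂B_9(6)| = 17915904·π^4/35 ≈ 4.98621e+07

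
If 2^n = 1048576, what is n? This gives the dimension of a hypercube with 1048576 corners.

2^n = 1048576 ⇒ n = log_2(1048576) = 20.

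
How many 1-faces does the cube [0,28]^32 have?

An n-cube has n·2^(n-1) edges. With n = 32: 32·2147483648 = 68719476736.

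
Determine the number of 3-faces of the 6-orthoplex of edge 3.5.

Number of 3-faces = 2^(3+1) · C(6,3+1) = 16 · 15 = 240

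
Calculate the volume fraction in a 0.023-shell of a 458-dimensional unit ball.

V(inner)/V(outer) = ((1-0.023)/1)^458 ≈ 2.353e-05, so the shell fraction is 0.999976.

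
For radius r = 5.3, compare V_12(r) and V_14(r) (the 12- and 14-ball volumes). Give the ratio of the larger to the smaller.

V_12(5.3) ≈ 6.5596e+08, V_14(5.3) ≈ 8.26953e+09. The 14-ball is larger by a factor of 12.61.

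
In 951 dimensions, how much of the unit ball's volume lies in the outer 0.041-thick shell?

V(inner)/V(outer) = ((1-0.041)/1)^951 ≈ 5.123e-18, so the shell fraction is 1 - 5.123e-18.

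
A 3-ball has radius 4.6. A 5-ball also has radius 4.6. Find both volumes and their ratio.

V_3(4.6) ≈ 407.72. V_5(4.6) ≈ 10841.5. Ratio V_3/V_5 ≈ 0.03761.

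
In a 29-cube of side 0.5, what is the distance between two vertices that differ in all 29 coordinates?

||(0.5,0.5,...,0.5)|| = √(29)·0.5 ≈ 2.69258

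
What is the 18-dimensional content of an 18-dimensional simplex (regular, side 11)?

V_18 = √(19) · 11^18 / (18! · 2^(18/2)) ≈ 7.39323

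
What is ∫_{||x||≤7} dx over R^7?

V = 1882384·π^3/15 ≈ 3.89105e+06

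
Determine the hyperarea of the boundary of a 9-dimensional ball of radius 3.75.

S = n·V_n(r)/r = 9·V_9(3.75)/3.75 (volume-to-surface relation), giving 1.16094e+06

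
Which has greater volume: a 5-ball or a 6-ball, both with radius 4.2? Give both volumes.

V_5(4.2) ≈ 6879.31. V_6(4.2) ≈ 28365.7. The 6-ball is larger.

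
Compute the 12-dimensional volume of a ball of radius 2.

V = 256·π^6/45 ≈ 5469.24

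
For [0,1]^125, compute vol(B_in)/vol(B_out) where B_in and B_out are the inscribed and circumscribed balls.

Volume scales as r^n, and r_in/r_out = 1/√125, giving (1/√125)^125 ≈ 8.77252e-132.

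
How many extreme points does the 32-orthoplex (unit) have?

The 32-dimensional cross-polytope has 2n = 2·32 = 64 vertices.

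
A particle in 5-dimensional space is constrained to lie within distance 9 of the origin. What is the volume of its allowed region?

The n-ball volume is π^(n/2)·r^n/Γ(n/2+1). With n=5, r=9: V = 157464·π^2/5 ≈ 310821.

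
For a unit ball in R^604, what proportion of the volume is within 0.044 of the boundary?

Shell fraction = 1 - (1-0.044)^604 ≈ 1 - 1.572e-12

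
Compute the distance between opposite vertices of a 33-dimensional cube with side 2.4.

d = √(2.4² + 2.4² + ... + 2.4²) [33 terms] = √(33·2.4²) = 2.4√33 ≈ 13.787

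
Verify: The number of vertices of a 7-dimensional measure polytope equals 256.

False. The 7-cube has 2^7 = 128 vertices.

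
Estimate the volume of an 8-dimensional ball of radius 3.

V = 2187·π^4/8 ≈ 26629.2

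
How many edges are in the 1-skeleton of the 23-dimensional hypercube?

Each of the 2^23 = 8388608 vertices has degree 23; total edges = 23·2^23/2 = 96468992.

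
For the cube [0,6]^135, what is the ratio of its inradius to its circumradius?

r_in / r_out = (6/2) / (6√135/2) = 1/√135 ≈ 0.0860663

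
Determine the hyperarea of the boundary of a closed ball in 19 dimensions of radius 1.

S = n·V_n(r)/r = 19·V_19(1)/1 (volume-to-surface relation), giving 1024·π^9/34459425 ≈ 0.88581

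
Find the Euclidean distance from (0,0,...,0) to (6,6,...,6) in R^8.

||(6,6,...,6)|| = √(8)·6 ≈ 16.9706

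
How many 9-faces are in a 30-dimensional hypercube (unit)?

An n-cube has C(n,k)·2^(n-k) k-faces. Here C(30,9)·2^21 = 14307150·2097152 = 30004268236800.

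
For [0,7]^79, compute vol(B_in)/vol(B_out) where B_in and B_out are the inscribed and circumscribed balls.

V_in/V_out = n^(-n/2) = 79^(-79/2) ≈ 1.10594e-75.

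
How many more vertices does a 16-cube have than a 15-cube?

The 16-cube has 2^16 = 65536 vertices. The 15-cube has 2^15 = 32768 vertices. Difference: 65536 - 32768 = 32768.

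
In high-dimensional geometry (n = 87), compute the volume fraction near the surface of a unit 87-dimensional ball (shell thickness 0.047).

1 - (1-0.047)^87 ≈ 0.984827 ≈ 98.48%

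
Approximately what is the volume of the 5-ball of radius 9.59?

Volume = π^{5/2}·(9.59)^5/Γ(7/2) ≈ 426964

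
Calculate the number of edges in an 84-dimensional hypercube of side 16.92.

An n-cube has n·2^(n-1) edges. With n = 84: 84·9671406556917033397649408 = 812398150781030805402550272.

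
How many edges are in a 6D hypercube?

Choose 1 of 6 axes to span the face (C(6,1) = 6 ways), then fix each of the remaining 5 coordinates at one of its two extreme values (2^5 = 32 ways): 6·32 = 192.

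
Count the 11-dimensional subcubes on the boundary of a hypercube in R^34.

f_11(34-cube) = (34 choose 11) · 2^23 = 2399961958318080.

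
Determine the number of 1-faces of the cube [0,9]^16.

An n-cube has C(n,k)·2^(n-k) k-faces. Here C(16,1)·2^15 = 16·32768 = 524288.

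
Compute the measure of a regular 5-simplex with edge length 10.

V = (10^5 / 5!) · √((5+1) / 2^5) ≈ 360.844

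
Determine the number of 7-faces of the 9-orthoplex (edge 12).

f_7(9-orthoplex) = 2^8 · (9 choose 8) = 2304.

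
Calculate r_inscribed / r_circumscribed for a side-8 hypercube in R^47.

r_in = 8/2 (half the side); r_out = 8√47/2 (half the diagonal). Ratio = 1/√47 ≈ 0.145865.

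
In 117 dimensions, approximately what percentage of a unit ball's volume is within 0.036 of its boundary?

1 - (1-0.036)^117 ≈ 0.986291 ≈ 98.63%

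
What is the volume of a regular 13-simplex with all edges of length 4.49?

Volume = 4.49^13 · √(14/2^13) / 13! ≈ 0.0020012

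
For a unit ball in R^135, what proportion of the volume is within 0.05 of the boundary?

V(inner)/V(outer) = ((1-0.05)/1)^135 ≈ 0.0009833, so the shell fraction is 0.999017.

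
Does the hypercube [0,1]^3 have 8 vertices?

True. The 3-cube has 2^3 = 8 vertices.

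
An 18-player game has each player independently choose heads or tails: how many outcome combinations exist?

Number of vertices = 2^18 = 262144.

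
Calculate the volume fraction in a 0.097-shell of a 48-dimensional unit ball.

1 - (1-0.097)^48 ≈ 0.992535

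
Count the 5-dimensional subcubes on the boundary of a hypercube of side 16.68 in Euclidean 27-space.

Choose 5 of 27 axes to span the face (C(27,5) = 80730 ways), then fix each of the remaining 22 coordinates at one of its two extreme values (2^22 = 4194304 ways): 80730·4194304 = 338606161920.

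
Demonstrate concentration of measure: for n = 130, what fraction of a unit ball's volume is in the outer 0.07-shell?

1 - (1-0.07)^130 ≈ 0.99992 ≈ 99.9920%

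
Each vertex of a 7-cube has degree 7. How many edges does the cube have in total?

Number of 1-faces = C(7,1)·2^(7-1) = 7·64 = 448.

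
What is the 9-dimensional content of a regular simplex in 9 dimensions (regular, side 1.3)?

Volume = 1.3^9 · √(10/2^9) / 9! ≈ 4.08406e-06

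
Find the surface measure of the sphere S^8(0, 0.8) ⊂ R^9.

The surface area of an n-ball is 2π^(n/2) r^(n-1) / Γ(n/2). For n=9, r=0.8: 4.98058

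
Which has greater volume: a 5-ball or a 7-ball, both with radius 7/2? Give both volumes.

V_5(3.5) ≈ 2764.64. V_7(3.5) ≈ 30398.8. The 7-ball is larger.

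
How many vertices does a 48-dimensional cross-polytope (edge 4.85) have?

An n-cross-polytope has 2n vertices; here n = 48, giving 96.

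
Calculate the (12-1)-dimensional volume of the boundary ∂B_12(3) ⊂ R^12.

|∂B_12(3)| = 59049·π^6/20 ≈ 2.83845e+06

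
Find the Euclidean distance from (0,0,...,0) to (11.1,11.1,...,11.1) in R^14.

The space diagonal of an n-cube of side s is s√n. Here 11.1·√14 ≈ 41.5324.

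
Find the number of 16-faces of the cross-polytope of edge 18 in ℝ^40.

f_16(40-orthoplex) = 2^17 · (40 choose 17) = 11630330354073600.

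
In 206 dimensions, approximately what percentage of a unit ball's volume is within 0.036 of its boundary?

1 - (1-0.036)^206 ≈ 0.999475 ≈ 99.95%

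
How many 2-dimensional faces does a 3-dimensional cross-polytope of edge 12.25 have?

An n-cross-polytope has 2^(k+1)·C(n,k+1) k-faces. Here 2^3·C(3,3) = 8·1 = 8.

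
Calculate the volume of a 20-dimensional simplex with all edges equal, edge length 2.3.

V = (2.3^20 / 20!) · √((20+1) / 2^20) ≈ 3.15676e-14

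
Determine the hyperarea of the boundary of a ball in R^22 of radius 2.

S_22(2) = 2·π^(22/2)·(2)^21 / Γ(22/2) = 16384·π^11/14175 ≈ 340052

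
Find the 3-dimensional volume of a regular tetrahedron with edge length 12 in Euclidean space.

Volume = (√2/12) · 12³ = 203.647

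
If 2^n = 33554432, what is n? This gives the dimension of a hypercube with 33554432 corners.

The n-cube has 2^n vertices, and 33554432 = 2^25, so n = 25.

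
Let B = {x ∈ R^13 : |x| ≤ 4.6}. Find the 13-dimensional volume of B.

The n-ball volume is π^(n/2)·r^n/Γ(n/2+1). With n=13, r=4.6: V ≈ 3.76005e+08.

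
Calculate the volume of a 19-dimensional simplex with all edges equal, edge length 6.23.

For a regular n-simplex with edge a, V = (a^n / n!)·√((n+1)/2^n). With a=6.23, n=19: V ≈ 6.32278e-05.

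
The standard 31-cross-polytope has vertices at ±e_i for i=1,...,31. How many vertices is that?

Number of vertices = 2n = 62.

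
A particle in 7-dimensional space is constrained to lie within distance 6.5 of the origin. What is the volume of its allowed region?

V_7(6.5) = π^(7/2) · (6.5)^7 / Γ(7/2 + 1) = 62748517·π^3/840 ≈ 2.31619e+06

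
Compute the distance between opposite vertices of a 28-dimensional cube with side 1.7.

d = √(1.7² + 1.7² + ... + 1.7²) [28 terms] = √(28·1.7²) = 1.7√28 ≈ 8.99555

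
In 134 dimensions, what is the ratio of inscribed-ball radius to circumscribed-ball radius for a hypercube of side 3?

For an n-cube of any side s, the inradius is s/2 and the circumradius is s√n/2, so the ratio is 1/√134 ≈ 0.0863868.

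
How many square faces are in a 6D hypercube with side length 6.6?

Choose 2 of 6 axes to span the face (C(6,2) = 15 ways), then fix each of the remaining 4 coordinates at one of its two extreme values (2^4 = 16 ways): 15·16 = 240.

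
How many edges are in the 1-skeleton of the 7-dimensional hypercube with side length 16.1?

Each of the 2^7 = 128 vertices has degree 7; total edges = 7·2^7/2 = 448.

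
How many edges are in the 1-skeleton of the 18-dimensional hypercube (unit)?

An n-cube has n·2^(n-1) edges. With n = 18: 18·131072 = 2359296.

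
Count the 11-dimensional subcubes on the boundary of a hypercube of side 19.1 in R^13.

f_11(13-cube) = (13 choose 11) · 2^2 = 312.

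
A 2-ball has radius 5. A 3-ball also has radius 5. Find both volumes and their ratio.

V_2(5) ≈ 78.5398. V_3(5) ≈ 523.599. Ratio V_2/V_3 ≈ 0.15.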